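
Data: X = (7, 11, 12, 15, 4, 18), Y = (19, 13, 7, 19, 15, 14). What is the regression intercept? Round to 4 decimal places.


a = ybar - b*xbar, where b = sum((xi-xbar)(yi-ybar)) / sum((xi-xbar)^2)
n = 6, xbar = 67/6 ≈ 11.166667, ybar = 87/6 = 14.5
Sxy = sum((xi-xbar)(yi-ybar)) = -14.5
Sxx = sum((xi-xbar)^2) = 785/6 ≈ 130.833333
b = Sxy / Sxx = -87/785 ≈ -0.110828
a = 14.5 - (-0.110828) * 11.166667 = 12354/785 ≈ 15.737580

15.7376


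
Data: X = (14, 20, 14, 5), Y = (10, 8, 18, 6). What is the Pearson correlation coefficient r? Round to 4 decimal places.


r = sum((xi-xbar)(yi-ybar)) / sqrt(sum((xi-xbar)^2) * sum((yi-ybar)^2))
n = 4, xbar = 53/4 = 13.25, ybar = 42/4 = 10.5
Sxy = sum((xi-xbar)(yi-ybar)) = 25.5
Sxx = sum((xi-xbar)^2) = 114.75
Syy = sum((yi-ybar)^2) = 83
sqrt(Sxx*Syy) ≈ 97.592264
r = Sxy / sqrt(Sxx*Syy) = 25.5 / 97.592264 ≈ 0.261291

0.2613


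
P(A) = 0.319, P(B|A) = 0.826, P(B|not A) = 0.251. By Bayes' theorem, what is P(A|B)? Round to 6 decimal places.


P(A|B) = P(B|A)*P(A) / P(B), P(B) = P(B|A)*P(A) + P(B|not A)*P(not A)
P(B|A)*P(A) = 0.826 * 0.319 = 0.263494
P(B|not A)*P(not A) = 0.251 * 0.681 = 0.170931
P(B) = 0.263494 + 0.170931 = 0.434425
P(A|B) = 0.263494 / 0.434425 ≈ 0.60653508

0.606535


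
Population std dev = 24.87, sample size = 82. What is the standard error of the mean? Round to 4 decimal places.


SE = sigma / sqrt(n)
sqrt(82) ≈ 9.055385
SE = 24.87 / 9.055385 ≈ 2.746432

2.7464


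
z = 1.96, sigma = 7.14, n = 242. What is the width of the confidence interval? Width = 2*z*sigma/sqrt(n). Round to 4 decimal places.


width = 2*z*sigma/sqrt(n)
2*z*sigma = 2 * 1.96 * 7.14 = 27.9888
sqrt(242) ≈ 15.556349
width = 27.9888 / 15.556349 ≈ 1.799188

1.7992


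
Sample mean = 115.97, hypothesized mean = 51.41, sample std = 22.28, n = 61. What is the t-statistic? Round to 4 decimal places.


t = (xbar - mu0) / (s/sqrt(n))
xbar - mu0 = 115.97 - 51.41 = 64.56
sqrt(61) ≈ 7.81024968
s/sqrt(n) = 22.28 / 7.81024968 ≈ 2.85266168
t = 64.56 / 2.85266168 ≈ 22.631495

22.6315


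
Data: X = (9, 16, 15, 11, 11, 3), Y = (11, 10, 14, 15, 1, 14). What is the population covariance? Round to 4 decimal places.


Cov = (1/n)*sum((xi-xbar)(yi-ybar))
n = 6, xbar = 65/6 ≈ 10.833333, ybar = 65/6 ≈ 10.833333
sum((xi-xbar)(yi-ybar)) = -103/6 ≈ -17.166667
Cov = -17.166667 / 6 = -103/36 ≈ -2.861111

-2.8611


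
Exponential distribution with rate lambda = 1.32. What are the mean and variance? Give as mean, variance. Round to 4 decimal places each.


mean = 1/lam, var = 1/lam^2
mean = 1 / 1.32 = 25/33 ≈ 0.757576
lam^2 = 1.32^2 = 1.7424
var = 1 / 1.7424 = 625/1089 ≈ 0.573921

0.7576, 0.5739


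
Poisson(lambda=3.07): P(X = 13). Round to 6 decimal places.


P = e^(-lam) * lam^k / k!
e^(-3.07) ≈ 0.04642115
lam^k = 3.07^13 ≈ 2151785.027067
k! = 13! = 6227020800
P = 0.04642115 * 2151785.027067 / 6227020800 ≈ 0.000016

0.000016


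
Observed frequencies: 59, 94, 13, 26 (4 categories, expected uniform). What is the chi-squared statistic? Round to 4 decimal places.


chi2 = sum((O-E)^2/E), E = total/4
total = 192, E = 192/4 = 48
(59 - 48)^2 / 48 = 121 / 48 = 121/48 ≈ 2.520833
(94 - 48)^2 / 48 = 2116 / 48 = 529/12 ≈ 44.083333
(13 - 48)^2 / 48 = 1225 / 48 = 1225/48 ≈ 25.520833
(26 - 48)^2 / 48 = 484 / 48 = 121/12 ≈ 10.083333
chi2 = 1973/24 ≈ 82.208333

82.2083


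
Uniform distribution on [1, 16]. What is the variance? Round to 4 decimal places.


Var = (b-a)^2 / 12
(b-a)^2 = (16 - 1)^2 = 225
Var = 225/12 = 18.75

18.7500


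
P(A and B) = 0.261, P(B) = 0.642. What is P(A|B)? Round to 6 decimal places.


P(A|B) = P(A and B) / P(B) = 0.261 / 0.642 = 87/214 ≈ 0.40654206

0.406542


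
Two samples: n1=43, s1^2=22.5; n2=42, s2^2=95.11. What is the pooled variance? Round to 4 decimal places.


sp^2 = ((n1-1)*s1^2 + (n2-1)*s2^2)/(n1+n2-2)
(n1-1)*s1^2 = 42 * 22.5 = 945
(n2-1)*s2^2 = 41 * 95.11 = 3899.51
numerator = 945 + 3899.51 = 4844.51
n1+n2-2 = 83
sp^2 = 4844.51 / 83 = 484451/8300 ≈ 58.367590

58.3676


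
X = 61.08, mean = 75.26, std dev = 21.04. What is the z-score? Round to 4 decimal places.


z = (X - mu) / sigma
X - mu = 61.08 - 75.26 = -14.18
z = -14.18 / 21.04 = -709/1052 ≈ -0.673954

-0.6740


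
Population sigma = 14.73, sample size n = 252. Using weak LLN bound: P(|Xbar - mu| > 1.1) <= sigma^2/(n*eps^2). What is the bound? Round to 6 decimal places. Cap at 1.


bound = min(1, sigma^2/(n*eps^2))
sigma^2 = 14.73^2 = 216.9729
n*eps^2 = 252 * 1.1^2 = 252 * 1.21 = 304.92
sigma^2/(n*eps^2) = 216.9729 / 304.92 ≈ 0.71157320

0.711573


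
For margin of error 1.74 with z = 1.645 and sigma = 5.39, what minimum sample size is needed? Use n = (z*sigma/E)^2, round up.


z*sigma/E = 1.645 * 5.39 / 1.74 ≈ 5.095718
(z*sigma/E)^2 ≈ 25.966346
round up: n = 26

26


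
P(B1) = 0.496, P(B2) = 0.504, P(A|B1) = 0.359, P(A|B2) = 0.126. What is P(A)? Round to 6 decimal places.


P(A) = P(A|B1)*P(B1) + P(A|B2)*P(B2)
P(A|B1)*P(B1) = 0.359 * 0.496 = 0.178064
P(A|B2)*P(B2) = 0.126 * 0.504 = 0.063504
P(A) = 0.178064 + 0.063504 = 0.241568

0.241568


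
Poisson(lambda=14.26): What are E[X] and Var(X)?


E[X] = Var(X) = lambda = 14.26

14.26, 14.26


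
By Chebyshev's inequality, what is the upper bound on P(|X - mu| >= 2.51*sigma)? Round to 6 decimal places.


P <= 1/k^2
k^2 = 2.51^2 = 6.3001
1/k^2 = 1 / 6.3001 ≈ 0.15872764

0.158728


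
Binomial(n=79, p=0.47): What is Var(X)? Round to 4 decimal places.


Var = n*p*(1-p) = 79 * 0.47 * 0.53 = 19.6789

19.6789


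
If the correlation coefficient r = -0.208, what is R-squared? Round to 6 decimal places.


R^2 = r^2 = (-0.208)^2 = 0.043264

0.043264


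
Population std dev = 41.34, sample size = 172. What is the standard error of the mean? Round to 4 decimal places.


SE = sigma / sqrt(n)
sqrt(172) ≈ 13.114877
SE = 41.34 / 13.114877 ≈ 3.152145

3.1521


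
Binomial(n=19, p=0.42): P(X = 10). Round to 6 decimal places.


P = C(n,k) * p^k * (1-p)^(n-k)
C(19,10) = 92378
p^k = 0.42^10 ≈ 0.0001708020
(1-p)^(n-k) = 0.58^9 ≈ 0.007427659
P = 92378 * 0.0001708020 * 0.007427659 ≈ 0.117196

0.117196


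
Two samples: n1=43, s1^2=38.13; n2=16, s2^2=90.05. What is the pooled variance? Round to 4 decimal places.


sp^2 = ((n1-1)*s1^2 + (n2-1)*s2^2)/(n1+n2-2)
(n1-1)*s1^2 = 42 * 38.13 = 1601.46
(n2-1)*s2^2 = 15 * 90.05 = 1350.75
numerator = 1601.46 + 1350.75 = 2952.21
n1+n2-2 = 57
sp^2 = 2952.21 / 57 = 98407/1900 ≈ 51.793158

51.7932


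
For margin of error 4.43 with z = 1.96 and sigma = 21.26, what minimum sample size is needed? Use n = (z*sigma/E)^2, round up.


z*sigma/E = 1.96 * 21.26 / 4.43 ≈ 9.406230
(z*sigma/E)^2 ≈ 88.477167
round up: n = 89

89


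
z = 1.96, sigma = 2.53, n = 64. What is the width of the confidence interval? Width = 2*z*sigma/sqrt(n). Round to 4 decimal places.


width = 2*z*sigma/sqrt(n)
2*z*sigma = 2 * 1.96 * 2.53 = 9.9176
sqrt(64) = 8
width = 9.9176 / 8 = 1.2397

1.2397


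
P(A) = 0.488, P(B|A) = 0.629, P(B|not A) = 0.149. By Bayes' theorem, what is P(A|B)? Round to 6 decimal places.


P(A|B) = P(B|A)*P(A) / P(B), P(B) = P(B|A)*P(A) + P(B|not A)*P(not A)
P(B|A)*P(A) = 0.629 * 0.488 = 0.306952
P(B|not A)*P(not A) = 0.149 * 0.512 = 0.076288
P(B) = 0.306952 + 0.076288 = 0.38324
P(A|B) = 0.306952 / 0.38324 ≈ 0.80093936

0.800939


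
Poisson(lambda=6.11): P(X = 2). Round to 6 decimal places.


P = e^(-lam) * lam^k / k!
e^(-6.11) ≈ 0.002220551
lam^k = 6.11^2 = 37.3321
k! = 2! = 2
P = 0.002220551 * 37.3321 / 2 ≈ 0.041449

0.041449


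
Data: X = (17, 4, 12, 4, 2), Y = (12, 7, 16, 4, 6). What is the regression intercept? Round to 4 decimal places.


a = ybar - b*xbar, where b = sum((xi-xbar)(yi-ybar)) / sum((xi-xbar)^2)
n = 5, xbar = 39/5 = 7.8, ybar = 45/5 = 9
Sxy = sum((xi-xbar)(yi-ybar)) = 101
Sxx = sum((xi-xbar)^2) = 164.8
b = Sxy / Sxx = 505/824 ≈ 0.612864
a = 9 - 0.612864 * 7.8 = 3477/824 ≈ 4.219660

4.2197


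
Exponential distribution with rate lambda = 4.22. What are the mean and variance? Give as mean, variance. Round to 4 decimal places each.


mean = 1/lam, var = 1/lam^2
mean = 1 / 4.22 = 50/211 ≈ 0.236967
lam^2 = 4.22^2 = 17.8084
var = 1 / 17.8084 ≈ 0.056153

0.2370, 0.0562


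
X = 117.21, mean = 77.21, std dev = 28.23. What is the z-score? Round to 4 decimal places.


z = (X - mu) / sigma
X - mu = 117.21 - 77.21 = 40
z = 40 / 28.23 = 4000/2823 ≈ 1.416932

1.4169


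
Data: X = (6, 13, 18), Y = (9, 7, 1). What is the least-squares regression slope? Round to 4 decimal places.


b = sum((xi-xbar)(yi-ybar)) / sum((xi-xbar)^2)
n = 3, xbar = 37/3 ≈ 12.333333, ybar = 17/3 ≈ 5.666667
Sxy = sum((xi-xbar)(yi-ybar)) = -140/3 ≈ -46.666667
Sxx = sum((xi-xbar)^2) = 218/3 ≈ 72.666667
b = Sxy / Sxx = -70/109 ≈ -0.642202

-0.6422


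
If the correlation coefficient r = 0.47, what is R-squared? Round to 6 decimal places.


R^2 = r^2 = (0.47)^2 = 0.2209

0.220900


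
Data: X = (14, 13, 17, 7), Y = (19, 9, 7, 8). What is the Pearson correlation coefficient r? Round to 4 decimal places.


r = sum((xi-xbar)(yi-ybar)) / sqrt(sum((xi-xbar)^2) * sum((yi-ybar)^2))
n = 4, xbar = 51/4 = 12.75, ybar = 43/4 = 10.75
Sxy = sum((xi-xbar)(yi-ybar)) = 9.75
Sxx = sum((xi-xbar)^2) = 52.75
Syy = sum((yi-ybar)^2) = 92.75
sqrt(Sxx*Syy) ≈ 69.946855
r = Sxy / sqrt(Sxx*Syy) = 9.75 / 69.946855 ≈ 0.139392

0.1394


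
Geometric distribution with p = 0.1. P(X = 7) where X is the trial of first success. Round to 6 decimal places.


P = (1-p)^(k-1) * p
(1-p)^(k-1) = 0.9^6 = 0.531441
P = 0.531441 * 0.1 = 0.0531441

0.053144


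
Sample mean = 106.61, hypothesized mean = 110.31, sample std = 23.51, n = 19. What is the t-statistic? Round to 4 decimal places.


t = (xbar - mu0) / (s/sqrt(n))
xbar - mu0 = 106.61 - 110.31 = -3.7
sqrt(19) ≈ 4.35889894
s/sqrt(n) = 23.51 / 4.35889894 ≈ 5.39356390
t = -3.7 / 5.39356390 ≈ -0.686003

-0.6860


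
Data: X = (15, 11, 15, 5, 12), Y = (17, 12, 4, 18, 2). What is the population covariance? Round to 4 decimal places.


Cov = (1/n)*sum((xi-xbar)(yi-ybar))
n = 5, xbar = 58/5 = 11.6, ybar = 53/5 = 10.6
sum((xi-xbar)(yi-ybar)) = -53.8
Cov = -53.8 / 5 = -10.76

-10.7600


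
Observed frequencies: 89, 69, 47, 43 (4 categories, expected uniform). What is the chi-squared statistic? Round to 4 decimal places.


chi2 = sum((O-E)^2/E), E = total/4
total = 248, E = 248/4 = 62
(89 - 62)^2 / 62 = 729 / 62 = 729/62 ≈ 11.758065
(69 - 62)^2 / 62 = 49 / 62 = 49/62 ≈ 0.790323
(47 - 62)^2 / 62 = 225 / 62 = 225/62 ≈ 3.629032
(43 - 62)^2 / 62 = 361 / 62 = 361/62 ≈ 5.822581
chi2 = 22

22.0000


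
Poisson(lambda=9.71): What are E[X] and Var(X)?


E[X] = Var(X) = lambda = 9.71

9.71, 9.71


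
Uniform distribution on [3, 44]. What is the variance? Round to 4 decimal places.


Var = (b-a)^2 / 12
(b-a)^2 = (44 - 3)^2 = 1681
Var = 1681/12 ≈ 140.083333

140.0833


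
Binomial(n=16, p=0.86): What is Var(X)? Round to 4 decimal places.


Var = n*p*(1-p) = 16 * 0.86 * 0.14 = 1.9264

1.9264


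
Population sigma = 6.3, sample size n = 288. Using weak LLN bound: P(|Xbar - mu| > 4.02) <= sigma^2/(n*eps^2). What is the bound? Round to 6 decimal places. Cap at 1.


bound = min(1, sigma^2/(n*eps^2))
sigma^2 = 6.3^2 = 39.69
n*eps^2 = 288 * 4.02^2 = 288 * 16.1604 = 4654.1952
sigma^2/(n*eps^2) = 39.69 / 4654.1952 ≈ 0.00852779

0.008528


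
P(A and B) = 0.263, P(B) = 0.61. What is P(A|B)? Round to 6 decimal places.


P(A|B) = P(A and B) / P(B) = 0.263 / 0.61 = 263/610 ≈ 0.43114754

0.431148


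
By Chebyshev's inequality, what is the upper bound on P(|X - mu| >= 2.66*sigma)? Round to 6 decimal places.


P <= 1/k^2
k^2 = 2.66^2 = 7.0756
1/k^2 = 1 / 7.0756 ≈ 0.14133077

0.141331


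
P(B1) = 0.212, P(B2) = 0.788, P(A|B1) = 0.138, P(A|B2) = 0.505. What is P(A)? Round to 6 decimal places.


P(A) = P(A|B1)*P(B1) + P(A|B2)*P(B2)
P(A|B1)*P(B1) = 0.138 * 0.212 = 0.029256
P(A|B2)*P(B2) = 0.505 * 0.788 = 0.39794
P(A) = 0.029256 + 0.39794 = 0.427196

0.427196


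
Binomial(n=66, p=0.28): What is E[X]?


E[X] = n*p = 66 * 0.28 = 18.48

18.48


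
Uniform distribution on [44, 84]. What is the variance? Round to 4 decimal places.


Var = (b-a)^2 / 12
(b-a)^2 = (84 - 44)^2 = 1600
Var = 1600/12 ≈ 133.333333

133.3333


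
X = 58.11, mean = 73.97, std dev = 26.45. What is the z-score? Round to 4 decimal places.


z = (X - mu) / sigma
X - mu = 58.11 - 73.97 = -15.86
z = -15.86 / 26.45 = -1586/2645 ≈ -0.599622

-0.5996


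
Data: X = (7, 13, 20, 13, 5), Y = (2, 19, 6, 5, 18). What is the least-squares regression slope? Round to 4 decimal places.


b = sum((xi-xbar)(yi-ybar)) / sum((xi-xbar)^2)
n = 5, xbar = 58/5 = 11.6, ybar = 50/5 = 10
Sxy = sum((xi-xbar)(yi-ybar)) = -44
Sxx = sum((xi-xbar)^2) = 139.2
b = Sxy / Sxx = -55/174 ≈ -0.316092

-0.3161


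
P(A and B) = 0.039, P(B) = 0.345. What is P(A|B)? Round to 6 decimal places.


P(A|B) = P(A and B) / P(B) = 0.039 / 0.345 = 13/115 ≈ 0.11304348

0.113043


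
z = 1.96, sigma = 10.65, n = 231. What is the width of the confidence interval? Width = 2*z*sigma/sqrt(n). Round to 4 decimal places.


width = 2*z*sigma/sqrt(n)
2*z*sigma = 2 * 1.96 * 10.65 = 41.748
sqrt(231) ≈ 15.198684
width = 41.748 / 15.198684 ≈ 2.746817

2.7468


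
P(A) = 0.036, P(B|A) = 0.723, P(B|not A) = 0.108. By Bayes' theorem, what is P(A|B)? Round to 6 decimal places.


P(A|B) = P(B|A)*P(A) / P(B), P(B) = P(B|A)*P(A) + P(B|not A)*P(not A)
P(B|A)*P(A) = 0.723 * 0.036 = 0.026028
P(B|not A)*P(not A) = 0.108 * 0.964 = 0.104112
P(B) = 0.026028 + 0.104112 = 0.13014
P(A|B) = 0.026028 / 0.13014 = 0.2

0.200000


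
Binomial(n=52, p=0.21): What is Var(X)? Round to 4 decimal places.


Var = n*p*(1-p) = 52 * 0.21 * 0.79 = 8.6268

8.6268


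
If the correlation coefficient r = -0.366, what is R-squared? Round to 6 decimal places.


R^2 = r^2 = (-0.366)^2 = 0.133956

0.133956


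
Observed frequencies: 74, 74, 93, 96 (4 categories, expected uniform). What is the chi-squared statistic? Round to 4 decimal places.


chi2 = sum((O-E)^2/E), E = total/4
total = 337, E = 337/4 = 84.25
(74 - 84.25)^2 / 84.25 = 105.0625 / 84.25 = 1681/1348 ≈ 1.247033
(74 - 84.25)^2 / 84.25 = 105.0625 / 84.25 = 1681/1348 ≈ 1.247033
(93 - 84.25)^2 / 84.25 = 76.5625 / 84.25 = 1225/1348 ≈ 0.908754
(96 - 84.25)^2 / 84.25 = 138.0625 / 84.25 = 2209/1348 ≈ 1.638724
chi2 = 1699/337 ≈ 5.041543

5.0415


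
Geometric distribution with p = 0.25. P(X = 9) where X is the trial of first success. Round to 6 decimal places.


P = (1-p)^(k-1) * p
(1-p)^(k-1) = 0.75^8 ≈ 0.1001129
P = 0.1001129 * 0.25 ≈ 0.02502823

0.025028


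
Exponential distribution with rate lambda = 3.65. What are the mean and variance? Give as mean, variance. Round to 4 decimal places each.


mean = 1/lam, var = 1/lam^2
mean = 1 / 3.65 = 20/73 ≈ 0.273973
lam^2 = 3.65^2 = 13.3225
var = 1 / 13.3225 = 400/5329 ≈ 0.075061

0.2740, 0.0751


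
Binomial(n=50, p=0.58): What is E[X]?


E[X] = n*p = 50 * 0.58 = 29

29


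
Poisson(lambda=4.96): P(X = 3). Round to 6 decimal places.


P = e^(-lam) * lam^k / k!
e^(-4.96) ≈ 0.007012928
lam^k = 4.96^3 = 122.023936
k! = 3! = 6
P = 0.007012928 * 122.023936 / 6 ≈ 0.142624

0.142624


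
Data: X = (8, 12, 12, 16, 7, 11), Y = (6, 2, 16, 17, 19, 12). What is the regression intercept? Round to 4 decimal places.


a = ybar - b*xbar, where b = sum((xi-xbar)(yi-ybar)) / sum((xi-xbar)^2)
n = 6, xbar = 66/6 = 11, ybar = 72/6 = 12
Sxy = sum((xi-xbar)(yi-ybar)) = 9
Sxx = sum((xi-xbar)^2) = 52
b = Sxy / Sxx = 9/52 ≈ 0.173077
a = 12 - 0.173077 * 11 = 525/52 ≈ 10.096154

10.0962


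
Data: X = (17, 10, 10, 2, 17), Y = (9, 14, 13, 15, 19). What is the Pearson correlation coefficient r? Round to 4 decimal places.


r = sum((xi-xbar)(yi-ybar)) / sqrt(sum((xi-xbar)^2) * sum((yi-ybar)^2))
n = 5, xbar = 56/5 = 11.2, ybar = 70/5 = 14
Sxy = sum((xi-xbar)(yi-ybar)) = -8
Sxx = sum((xi-xbar)^2) = 154.8
Syy = sum((yi-ybar)^2) = 52
sqrt(Sxx*Syy) ≈ 89.719563
r = Sxy / sqrt(Sxx*Syy) = -8 / 89.719563 ≈ -0.089167

-0.0892


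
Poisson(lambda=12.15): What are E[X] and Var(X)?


E[X] = Var(X) = lambda = 12.15

12.15, 12.15


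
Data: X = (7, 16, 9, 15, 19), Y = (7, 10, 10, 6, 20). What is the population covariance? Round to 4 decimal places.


Cov = (1/n)*sum((xi-xbar)(yi-ybar))
n = 5, xbar = 66/5 = 13.2, ybar = 53/5 = 10.6
sum((xi-xbar)(yi-ybar)) = 69.4
Cov = 69.4 / 5 = 13.88

13.8800


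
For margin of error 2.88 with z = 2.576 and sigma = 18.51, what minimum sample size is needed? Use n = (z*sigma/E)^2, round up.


z*sigma/E = 2.576 * 18.51 / 2.88 = 99337/6000 ≈ 16.556167
(z*sigma/E)^2 ≈ 274.106655
round up: n = 275

275


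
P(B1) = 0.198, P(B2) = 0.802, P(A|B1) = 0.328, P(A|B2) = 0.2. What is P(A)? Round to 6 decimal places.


P(A) = P(A|B1)*P(B1) + P(A|B2)*P(B2)
P(A|B1)*P(B1) = 0.328 * 0.198 = 0.064944
P(A|B2)*P(B2) = 0.2 * 0.802 = 0.1604
P(A) = 0.064944 + 0.1604 = 0.225344

0.225344


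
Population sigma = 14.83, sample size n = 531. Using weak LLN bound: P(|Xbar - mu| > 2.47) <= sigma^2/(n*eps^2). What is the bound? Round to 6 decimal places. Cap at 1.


bound = min(1, sigma^2/(n*eps^2))
sigma^2 = 14.83^2 = 219.9289
n*eps^2 = 531 * 2.47^2 = 531 * 6.1009 = 3239.5779
sigma^2/(n*eps^2) = 219.9289 / 3239.5779 ≈ 0.06788813

0.067888


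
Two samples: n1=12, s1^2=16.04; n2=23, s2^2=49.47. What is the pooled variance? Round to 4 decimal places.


sp^2 = ((n1-1)*s1^2 + (n2-1)*s2^2)/(n1+n2-2)
(n1-1)*s1^2 = 11 * 16.04 = 176.44
(n2-1)*s2^2 = 22 * 49.47 = 1088.34
numerator = 176.44 + 1088.34 = 1264.78
n1+n2-2 = 33
sp^2 = 1264.78 / 33 = 5749/150 ≈ 38.326667

38.3267


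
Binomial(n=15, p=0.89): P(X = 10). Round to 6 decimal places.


P = C(n,k) * p^k * (1-p)^(n-k)
C(15,10) = 3003
p^k = 0.89^10 ≈ 0.3118172
(1-p)^(n-k) = 0.11^5 = 0.0000161051
P = 3003 * 0.3118172 * 0.0000161051 ≈ 0.015081

0.015081


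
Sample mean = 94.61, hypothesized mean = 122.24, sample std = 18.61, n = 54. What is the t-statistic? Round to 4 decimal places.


t = (xbar - mu0) / (s/sqrt(n))
xbar - mu0 = 94.61 - 122.24 = -27.63
sqrt(54) ≈ 7.34846923
s/sqrt(n) = 18.61 / 7.34846923 ≈ 2.53250023
t = -27.63 / 2.53250023 ≈ -10.910167

-10.9102


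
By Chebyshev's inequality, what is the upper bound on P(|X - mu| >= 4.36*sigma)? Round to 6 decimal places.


P <= 1/k^2
k^2 = 4.36^2 = 19.0096
1/k^2 = 1 / 19.0096 ≈ 0.05260500

0.052605


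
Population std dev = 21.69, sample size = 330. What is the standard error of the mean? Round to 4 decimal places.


SE = sigma / sqrt(n)
sqrt(330) ≈ 18.165902
SE = 21.69 / 18.165902 ≈ 1.193995

1.1940


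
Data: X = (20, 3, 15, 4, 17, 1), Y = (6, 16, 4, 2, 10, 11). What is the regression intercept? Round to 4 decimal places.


a = ybar - b*xbar, where b = sum((xi-xbar)(yi-ybar)) / sum((xi-xbar)^2)
n = 6, xbar = 60/6 = 10, ybar = 49/6 ≈ 8.166667
Sxy = sum((xi-xbar)(yi-ybar)) = -73
Sxx = sum((xi-xbar)^2) = 340
b = Sxy / Sxx = -73/340 ≈ -0.214706
a = 8.166667 - (-0.214706) * 10 = 526/51 ≈ 10.313725

10.3137


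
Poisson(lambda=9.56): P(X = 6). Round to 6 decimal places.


P = e^(-lam) * lam^k / k!
e^(-9.56) ≈ 0.00007049280
lam^k = 9.56^6 ≈ 763391.559199
k! = 6! = 720
P = 0.00007049280 * 763391.559199 / 720 ≈ 0.074741

0.074741


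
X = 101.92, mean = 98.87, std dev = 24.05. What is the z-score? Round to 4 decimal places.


z = (X - mu) / sigma
X - mu = 101.92 - 98.87 = 3.05
z = 3.05 / 24.05 = 61/481 ≈ 0.126819

0.1268


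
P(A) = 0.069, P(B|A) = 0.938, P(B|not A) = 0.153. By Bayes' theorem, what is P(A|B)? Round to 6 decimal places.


P(A|B) = P(B|A)*P(A) / P(B), P(B) = P(B|A)*P(A) + P(B|not A)*P(not A)
P(B|A)*P(A) = 0.938 * 0.069 = 0.064722
P(B|not A)*P(not A) = 0.153 * 0.931 = 0.142443
P(B) = 0.064722 + 0.142443 = 0.207165
P(A|B) = 0.064722 / 0.207165 = 3082/9865 ≈ 0.31241764

0.312418


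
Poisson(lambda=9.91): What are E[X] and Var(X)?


E[X] = Var(X) = lambda = 9.91

9.91, 9.91


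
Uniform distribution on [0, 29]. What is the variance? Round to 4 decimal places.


Var = (b-a)^2 / 12
(b-a)^2 = (29 - 0)^2 = 841
Var = 841/12 ≈ 70.083333

70.0833


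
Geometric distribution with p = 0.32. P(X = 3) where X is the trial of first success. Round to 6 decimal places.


P = (1-p)^(k-1) * p
(1-p)^(k-1) = 0.68^2 = 0.4624
P = 0.4624 * 0.32 = 0.147968

0.147968


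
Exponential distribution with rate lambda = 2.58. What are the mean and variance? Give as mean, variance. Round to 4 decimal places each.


mean = 1/lam, var = 1/lam^2
mean = 1 / 2.58 = 50/129 ≈ 0.387597
lam^2 = 2.58^2 = 6.6564
var = 1 / 6.6564 ≈ 0.150231

0.3876, 0.1502


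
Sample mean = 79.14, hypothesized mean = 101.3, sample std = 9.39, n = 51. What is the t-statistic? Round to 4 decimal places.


t = (xbar - mu0) / (s/sqrt(n))
xbar - mu0 = 79.14 - 101.3 = -22.16
sqrt(51) ≈ 7.14142843
s/sqrt(n) = 9.39 / 7.14142843 ≈ 1.31486300
t = -22.16 / 1.31486300 ≈ -16.853467

-16.8535


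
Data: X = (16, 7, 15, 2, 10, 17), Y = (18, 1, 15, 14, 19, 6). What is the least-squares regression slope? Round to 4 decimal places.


b = sum((xi-xbar)(yi-ybar)) / sum((xi-xbar)^2)
n = 6, xbar = 67/6 ≈ 11.166667, ybar = 73/6 ≈ 12.166667
Sxy = sum((xi-xbar)(yi-ybar)) = 149/6 ≈ 24.833333
Sxx = sum((xi-xbar)^2) = 1049/6 ≈ 174.833333
b = Sxy / Sxx = 149/1049 ≈ 0.142040

0.1420


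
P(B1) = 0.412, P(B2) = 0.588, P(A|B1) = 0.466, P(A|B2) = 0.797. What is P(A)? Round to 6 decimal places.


P(A) = P(A|B1)*P(B1) + P(A|B2)*P(B2)
P(A|B1)*P(B1) = 0.466 * 0.412 = 0.191992
P(A|B2)*P(B2) = 0.797 * 0.588 = 0.468636
P(A) = 0.191992 + 0.468636 = 0.660628

0.660628


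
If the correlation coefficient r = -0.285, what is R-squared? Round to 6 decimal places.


R^2 = r^2 = (-0.285)^2 = 0.081225

0.081225


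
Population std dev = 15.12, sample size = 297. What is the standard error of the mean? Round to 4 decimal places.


SE = sigma / sqrt(n)
sqrt(297) ≈ 17.233688
SE = 15.12 / 17.233688 ≈ 0.877351

0.8774


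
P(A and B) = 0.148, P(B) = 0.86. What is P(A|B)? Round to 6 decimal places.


P(A|B) = P(A and B) / P(B) = 0.148 / 0.86 = 37/215 ≈ 0.17209302

0.172093


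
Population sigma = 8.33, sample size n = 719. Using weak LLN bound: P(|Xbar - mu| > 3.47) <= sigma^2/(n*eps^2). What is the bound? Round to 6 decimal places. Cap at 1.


bound = min(1, sigma^2/(n*eps^2))
sigma^2 = 8.33^2 = 69.3889
n*eps^2 = 719 * 3.47^2 = 719 * 12.0409 = 8657.4071
sigma^2/(n*eps^2) = 69.3889 / 8657.4071 ≈ 0.00801497

0.008015


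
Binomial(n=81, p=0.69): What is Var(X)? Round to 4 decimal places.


Var = n*p*(1-p) = 81 * 0.69 * 0.31 = 17.3259

17.3259


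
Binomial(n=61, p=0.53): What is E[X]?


E[X] = n*p = 61 * 0.53 = 32.33

32.33


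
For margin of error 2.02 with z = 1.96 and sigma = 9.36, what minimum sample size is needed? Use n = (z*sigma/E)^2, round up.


z*sigma/E = 1.96 * 9.36 / 2.02 = 22932/2525 ≈ 9.081980
(z*sigma/E)^2 ≈ 82.482364
round up: n = 83

83


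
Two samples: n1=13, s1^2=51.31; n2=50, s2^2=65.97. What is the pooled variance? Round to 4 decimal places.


sp^2 = ((n1-1)*s1^2 + (n2-1)*s2^2)/(n1+n2-2)
(n1-1)*s1^2 = 12 * 51.31 = 615.72
(n2-1)*s2^2 = 49 * 65.97 = 3232.53
numerator = 615.72 + 3232.53 = 3848.25
n1+n2-2 = 61
sp^2 = 3848.25 / 61 = 15393/244 ≈ 63.086066

63.0861


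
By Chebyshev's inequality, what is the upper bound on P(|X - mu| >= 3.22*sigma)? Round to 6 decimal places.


P <= 1/k^2
k^2 = 3.22^2 = 10.3684
1/k^2 = 1 / 10.3684 ≈ 0.09644690

0.096447


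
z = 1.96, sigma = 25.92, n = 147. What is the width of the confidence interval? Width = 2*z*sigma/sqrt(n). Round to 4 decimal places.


width = 2*z*sigma/sqrt(n)
2*z*sigma = 2 * 1.96 * 25.92 = 101.6064
sqrt(147) ≈ 12.124356
width = 101.6064 / 12.124356 ≈ 8.380355

8.3804


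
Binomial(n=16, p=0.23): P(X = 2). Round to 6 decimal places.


P = C(n,k) * p^k * (1-p)^(n-k)
C(16,2) = 120
p^k = 0.23^2 = 0.0529
(1-p)^(n-k) = 0.77^14 ≈ 0.02575551
P = 120 * 0.0529 * 0.02575551 ≈ 0.163496

0.163496


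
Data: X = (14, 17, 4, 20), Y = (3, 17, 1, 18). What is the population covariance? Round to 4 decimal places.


Cov = (1/n)*sum((xi-xbar)(yi-ybar))
n = 4, xbar = 55/4 = 13.75, ybar = 39/4 = 9.75
sum((xi-xbar)(yi-ybar)) = 158.75
Cov = 158.75 / 4 = 39.6875

39.6875


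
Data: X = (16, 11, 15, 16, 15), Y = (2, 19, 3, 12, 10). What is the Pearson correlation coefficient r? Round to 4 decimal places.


r = sum((xi-xbar)(yi-ybar)) / sqrt(sum((xi-xbar)^2) * sum((yi-ybar)^2))
n = 5, xbar = 73/5 = 14.6, ybar = 46/5 = 9.2
Sxy = sum((xi-xbar)(yi-ybar)) = -43.6
Sxx = sum((xi-xbar)^2) = 17.2
Syy = sum((yi-ybar)^2) = 194.8
sqrt(Sxx*Syy) ≈ 57.884022
r = Sxy / sqrt(Sxx*Syy) = -43.6 / 57.884022 ≈ -0.753230

-0.7532


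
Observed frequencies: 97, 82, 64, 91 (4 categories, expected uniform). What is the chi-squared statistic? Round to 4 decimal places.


chi2 = sum((O-E)^2/E), E = total/4
total = 334, E = 334/4 = 83.5
(97 - 83.5)^2 / 83.5 = 182.25 / 83.5 = 729/334 ≈ 2.182635
(82 - 83.5)^2 / 83.5 = 2.25 / 83.5 = 9/334 ≈ 0.026946
(64 - 83.5)^2 / 83.5 = 380.25 / 83.5 = 1521/334 ≈ 4.553892
(91 - 83.5)^2 / 83.5 = 56.25 / 83.5 = 225/334 ≈ 0.673653
chi2 = 1242/167 ≈ 7.437126

7.4371


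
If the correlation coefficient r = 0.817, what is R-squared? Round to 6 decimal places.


R^2 = r^2 = (0.817)^2 = 0.667489

0.667489


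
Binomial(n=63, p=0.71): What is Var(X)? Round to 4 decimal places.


Var = n*p*(1-p) = 63 * 0.71 * 0.29 = 12.9717

12.9717


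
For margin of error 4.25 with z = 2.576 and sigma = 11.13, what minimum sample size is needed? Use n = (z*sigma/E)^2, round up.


z*sigma/E = 2.576 * 11.13 / 4.25 ≈ 6.746089
(z*sigma/E)^2 ≈ 45.509722
round up: n = 46

46


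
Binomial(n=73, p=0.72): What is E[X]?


E[X] = n*p = 73 * 0.72 = 52.56

52.56


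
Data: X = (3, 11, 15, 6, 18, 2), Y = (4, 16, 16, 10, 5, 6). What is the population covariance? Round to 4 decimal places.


Cov = (1/n)*sum((xi-xbar)(yi-ybar))
n = 6, xbar = 55/6 ≈ 9.166667, ybar = 57/6 = 9.5
sum((xi-xbar)(yi-ybar)) = 67.5
Cov = 67.5 / 6 = 11.25

11.2500


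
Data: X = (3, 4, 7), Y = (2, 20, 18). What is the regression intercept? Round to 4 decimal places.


a = ybar - b*xbar, where b = sum((xi-xbar)(yi-ybar)) / sum((xi-xbar)^2)
n = 3, xbar = 14/3 ≈ 4.666667, ybar = 40/3 ≈ 13.333333
Sxy = sum((xi-xbar)(yi-ybar)) = 76/3 ≈ 25.333333
Sxx = sum((xi-xbar)^2) = 26/3 ≈ 8.666667
b = Sxy / Sxx = 38/13 ≈ 2.923077
a = 13.333333 - 2.923077 * 4.666667 = -4/13 ≈ -0.307692

-0.3077


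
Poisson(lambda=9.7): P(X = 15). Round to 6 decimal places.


P = e^(-lam) * lam^k / k!
e^(-9.7) ≈ 0.00006128350
lam^k = 9.7^15 ≈ 633251189136789.386043
k! = 15! = 1307674368000
P = 0.00006128350 * 633251189136789.386043 / 1307674368000 ≈ 0.029677

0.029677


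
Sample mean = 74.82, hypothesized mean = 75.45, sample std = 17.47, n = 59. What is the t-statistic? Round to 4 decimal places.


t = (xbar - mu0) / (s/sqrt(n))
xbar - mu0 = 74.82 - 75.45 = -0.63
sqrt(59) ≈ 7.68114575
s/sqrt(n) = 17.47 / 7.68114575 ≈ 2.27440027
t = -0.63 / 2.27440027 ≈ -0.276996

-0.2770


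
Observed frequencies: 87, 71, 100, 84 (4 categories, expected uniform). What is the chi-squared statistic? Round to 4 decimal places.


chi2 = sum((O-E)^2/E), E = total/4
total = 342, E = 342/4 = 85.5
(87 - 85.5)^2 / 85.5 = 2.25 / 85.5 = 1/38 ≈ 0.026316
(71 - 85.5)^2 / 85.5 = 210.25 / 85.5 = 841/342 ≈ 2.459064
(100 - 85.5)^2 / 85.5 = 210.25 / 85.5 = 841/342 ≈ 2.459064
(84 - 85.5)^2 / 85.5 = 2.25 / 85.5 = 1/38 ≈ 0.026316
chi2 = 850/171 ≈ 4.970760

4.9708


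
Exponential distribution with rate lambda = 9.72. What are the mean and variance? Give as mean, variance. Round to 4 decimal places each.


mean = 1/lam, var = 1/lam^2
mean = 1 / 9.72 = 25/243 ≈ 0.102881
lam^2 = 9.72^2 = 94.4784
var = 1 / 94.4784 ≈ 0.010584

0.1029, 0.0106


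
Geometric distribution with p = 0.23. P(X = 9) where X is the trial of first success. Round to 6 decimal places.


P = (1-p)^(k-1) * p
(1-p)^(k-1) = 0.77^8 ≈ 0.1235736
P = 0.1235736 * 0.23 ≈ 0.02842193

0.028422


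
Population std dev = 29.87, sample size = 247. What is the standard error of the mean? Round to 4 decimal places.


SE = sigma / sqrt(n)
sqrt(247) ≈ 15.716234
SE = 29.87 / 15.716234 ≈ 1.900583

1.9006


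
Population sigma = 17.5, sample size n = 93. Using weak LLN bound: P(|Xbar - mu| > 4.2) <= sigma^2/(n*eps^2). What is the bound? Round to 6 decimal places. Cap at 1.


bound = min(1, sigma^2/(n*eps^2))
sigma^2 = 17.5^2 = 306.25
n*eps^2 = 93 * 4.2^2 = 93 * 17.64 = 1640.52
sigma^2/(n*eps^2) = 306.25 / 1640.52 = 625/3348 ≈ 0.18667861

0.186679


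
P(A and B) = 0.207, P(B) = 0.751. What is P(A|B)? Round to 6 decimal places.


P(A|B) = P(A and B) / P(B) = 0.207 / 0.751 = 207/751 ≈ 0.27563249

0.275632


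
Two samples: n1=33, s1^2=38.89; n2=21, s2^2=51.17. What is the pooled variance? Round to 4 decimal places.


sp^2 = ((n1-1)*s1^2 + (n2-1)*s2^2)/(n1+n2-2)
(n1-1)*s1^2 = 32 * 38.89 = 1244.48
(n2-1)*s2^2 = 20 * 51.17 = 1023.4
numerator = 1244.48 + 1023.4 = 2267.88
n1+n2-2 = 52
sp^2 = 2267.88 / 52 = 56697/1300 ≈ 43.613077

43.6131


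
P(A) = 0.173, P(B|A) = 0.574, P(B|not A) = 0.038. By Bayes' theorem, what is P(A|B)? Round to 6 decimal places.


P(A|B) = P(B|A)*P(A) / P(B), P(B) = P(B|A)*P(A) + P(B|not A)*P(not A)
P(B|A)*P(A) = 0.574 * 0.173 = 0.099302
P(B|not A)*P(not A) = 0.038 * 0.827 = 0.031426
P(B) = 0.099302 + 0.031426 = 0.130728
P(A|B) = 0.099302 / 0.130728 ≈ 0.75960774

0.759608


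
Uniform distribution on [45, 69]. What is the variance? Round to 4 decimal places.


Var = (b-a)^2 / 12
(b-a)^2 = (69 - 45)^2 = 576
Var = 576/12 = 48

48.0000


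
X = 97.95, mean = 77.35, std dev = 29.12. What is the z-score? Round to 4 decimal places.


z = (X - mu) / sigma
X - mu = 97.95 - 77.35 = 20.6
z = 20.6 / 29.12 = 515/728 ≈ 0.707418

0.7074


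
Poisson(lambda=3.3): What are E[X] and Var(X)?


E[X] = Var(X) = lambda = 3.3

3.3, 3.3


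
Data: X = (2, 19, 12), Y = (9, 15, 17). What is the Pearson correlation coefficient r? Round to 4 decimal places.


r = sum((xi-xbar)(yi-ybar)) / sqrt(sum((xi-xbar)^2) * sum((yi-ybar)^2))
n = 3, xbar = 33/3 = 11, ybar = 41/3 ≈ 13.666667
Sxy = sum((xi-xbar)(yi-ybar)) = 56
Sxx = sum((xi-xbar)^2) = 146
Syy = sum((yi-ybar)^2) = 104/3 ≈ 34.666667
sqrt(Sxx*Syy) ≈ 71.143048
r = Sxy / sqrt(Sxx*Syy) = 56 / 71.143048 ≈ 0.787146

0.7871


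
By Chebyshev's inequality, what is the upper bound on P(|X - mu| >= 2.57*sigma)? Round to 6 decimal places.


P <= 1/k^2
k^2 = 2.57^2 = 6.6049
1/k^2 = 1 / 6.6049 ≈ 0.15140275

0.151403


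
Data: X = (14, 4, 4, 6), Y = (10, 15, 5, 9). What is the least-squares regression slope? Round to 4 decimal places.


b = sum((xi-xbar)(yi-ybar)) / sum((xi-xbar)^2)
n = 4, xbar = 28/4 = 7, ybar = 39/4 = 9.75
Sxy = sum((xi-xbar)(yi-ybar)) = 1
Sxx = sum((xi-xbar)^2) = 68
b = Sxy / Sxx = 1/68 ≈ 0.014706

0.0147


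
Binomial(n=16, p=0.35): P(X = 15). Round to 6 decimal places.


P = C(n,k) * p^k * (1-p)^(n-k)
C(16,15) = 16
p^k = 0.35^15 ≈ 0.0000001448841
(1-p)^(n-k) = 0.65^1 = 0.65
P = 16 * 0.0000001448841 * 0.65 ≈ 0.000002

0.000002


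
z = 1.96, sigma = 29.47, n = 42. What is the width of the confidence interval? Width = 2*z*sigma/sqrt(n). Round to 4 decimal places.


width = 2*z*sigma/sqrt(n)
2*z*sigma = 2 * 1.96 * 29.47 = 115.5224
sqrt(42) ≈ 6.480741
width = 115.5224 / 6.480741 ≈ 17.825493

17.8255


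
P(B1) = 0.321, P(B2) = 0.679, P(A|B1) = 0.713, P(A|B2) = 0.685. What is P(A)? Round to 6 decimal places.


P(A) = P(A|B1)*P(B1) + P(A|B2)*P(B2)
P(A|B1)*P(B1) = 0.713 * 0.321 = 0.228873
P(A|B2)*P(B2) = 0.685 * 0.679 = 0.465115
P(A) = 0.228873 + 0.465115 = 0.693988

0.693988


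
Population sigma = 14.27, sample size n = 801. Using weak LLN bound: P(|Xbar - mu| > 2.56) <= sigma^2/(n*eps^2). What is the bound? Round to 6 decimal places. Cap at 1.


bound = min(1, sigma^2/(n*eps^2))
sigma^2 = 14.27^2 = 203.6329
n*eps^2 = 801 * 2.56^2 = 801 * 6.5536 = 5249.4336
sigma^2/(n*eps^2) = 203.6329 / 5249.4336 ≈ 0.03879140

0.038791


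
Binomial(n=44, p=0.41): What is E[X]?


E[X] = n*p = 44 * 0.41 = 18.04

18.04


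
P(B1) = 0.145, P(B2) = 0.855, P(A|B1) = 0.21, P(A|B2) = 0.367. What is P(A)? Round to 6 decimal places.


P(A) = P(A|B1)*P(B1) + P(A|B2)*P(B2)
P(A|B1)*P(B1) = 0.21 * 0.145 = 0.03045
P(A|B2)*P(B2) = 0.367 * 0.855 = 0.313785
P(A) = 0.03045 + 0.313785 = 0.344235

0.344235


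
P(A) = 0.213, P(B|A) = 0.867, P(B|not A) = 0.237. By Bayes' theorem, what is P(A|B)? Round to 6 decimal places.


P(A|B) = P(B|A)*P(A) / P(B), P(B) = P(B|A)*P(A) + P(B|not A)*P(not A)
P(B|A)*P(A) = 0.867 * 0.213 = 0.184671
P(B|not A)*P(not A) = 0.237 * 0.787 = 0.186519
P(B) = 0.184671 + 0.186519 = 0.37119
P(A|B) = 0.184671 / 0.37119 ≈ 0.49751071

0.497511


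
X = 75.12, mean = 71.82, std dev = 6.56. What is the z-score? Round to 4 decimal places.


z = (X - mu) / sigma
X - mu = 75.12 - 71.82 = 3.3
z = 3.3 / 6.56 = 165/328 ≈ 0.503049

0.5030


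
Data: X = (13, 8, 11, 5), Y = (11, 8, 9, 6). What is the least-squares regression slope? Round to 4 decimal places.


b = sum((xi-xbar)(yi-ybar)) / sum((xi-xbar)^2)
n = 4, xbar = 37/4 = 9.25, ybar = 34/4 = 8.5
Sxy = sum((xi-xbar)(yi-ybar)) = 21.5
Sxx = sum((xi-xbar)^2) = 36.75
b = Sxy / Sxx = 86/147 ≈ 0.585034

0.5850


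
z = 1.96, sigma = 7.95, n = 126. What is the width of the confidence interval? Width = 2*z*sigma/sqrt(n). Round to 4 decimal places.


width = 2*z*sigma/sqrt(n)
2*z*sigma = 2 * 1.96 * 7.95 = 31.164
sqrt(126) ≈ 11.224972
width = 31.164 / 11.224972 ≈ 2.776310

2.7763


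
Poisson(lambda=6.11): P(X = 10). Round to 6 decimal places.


P = e^(-lam) * lam^k / k!
e^(-6.11) ≈ 0.002220551
lam^k = 6.11^10 ≈ 72512370.425976
k! = 10! = 3628800
P = 0.002220551 * 72512370.425976 / 3628800 ≈ 0.044372

0.044372


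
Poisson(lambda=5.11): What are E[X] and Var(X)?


E[X] = Var(X) = lambda = 5.11

5.11, 5.11


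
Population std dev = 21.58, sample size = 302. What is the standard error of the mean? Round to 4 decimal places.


SE = sigma / sqrt(n)
sqrt(302) ≈ 17.378147
SE = 21.58 / 17.378147 ≈ 1.241789

1.2418


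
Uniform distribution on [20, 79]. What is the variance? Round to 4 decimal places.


Var = (b-a)^2 / 12
(b-a)^2 = (79 - 20)^2 = 3481
Var = 3481/12 ≈ 290.083333

290.0833


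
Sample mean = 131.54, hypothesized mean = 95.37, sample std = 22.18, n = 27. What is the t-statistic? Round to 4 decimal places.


t = (xbar - mu0) / (s/sqrt(n))
xbar - mu0 = 131.54 - 95.37 = 36.17
sqrt(27) ≈ 5.19615242
s/sqrt(n) = 22.18 / 5.19615242 ≈ 4.26854299
t = 36.17 / 4.26854299 ≈ 8.473617

8.4736


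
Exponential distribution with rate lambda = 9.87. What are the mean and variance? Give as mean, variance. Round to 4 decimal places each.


mean = 1/lam, var = 1/lam^2
mean = 1 / 9.87 = 100/987 ≈ 0.101317
lam^2 = 9.87^2 = 97.4169
var = 1 / 97.4169 ≈ 0.010265

0.1013, 0.0103


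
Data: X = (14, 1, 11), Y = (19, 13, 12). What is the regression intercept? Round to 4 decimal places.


a = ybar - b*xbar, where b = sum((xi-xbar)(yi-ybar)) / sum((xi-xbar)^2)
n = 3, xbar = 26/3 ≈ 8.666667, ybar = 44/3 ≈ 14.666667
Sxy = sum((xi-xbar)(yi-ybar)) = 89/3 ≈ 29.666667
Sxx = sum((xi-xbar)^2) = 278/3 ≈ 92.666667
b = Sxy / Sxx = 89/278 ≈ 0.320144
a = 14.666667 - 0.320144 * 8.666667 = 1653/139 ≈ 11.892086

11.8921


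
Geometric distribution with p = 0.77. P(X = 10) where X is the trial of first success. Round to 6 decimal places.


P = (1-p)^(k-1) * p
(1-p)^(k-1) = 0.23^9 ≈ 0.000001801153
P = 0.000001801153 * 0.77 ≈ 0.000001386888

0.000001


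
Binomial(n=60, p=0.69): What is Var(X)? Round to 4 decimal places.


Var = n*p*(1-p) = 60 * 0.69 * 0.31 = 12.834

12.8340


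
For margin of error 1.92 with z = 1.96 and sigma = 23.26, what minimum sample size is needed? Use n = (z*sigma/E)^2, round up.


z*sigma/E = 1.96 * 23.26 / 1.92 = 56987/2400 ≈ 23.744583
(z*sigma/E)^2 ≈ 563.805238
round up: n = 564

564


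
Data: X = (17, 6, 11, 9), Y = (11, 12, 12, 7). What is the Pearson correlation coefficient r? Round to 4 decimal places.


r = sum((xi-xbar)(yi-ybar)) / sqrt(sum((xi-xbar)^2) * sum((yi-ybar)^2))
n = 4, xbar = 43/4 = 10.75, ybar = 42/4 = 10.5
Sxy = sum((xi-xbar)(yi-ybar)) = 2.5
Sxx = sum((xi-xbar)^2) = 64.75
Syy = sum((yi-ybar)^2) = 17
sqrt(Sxx*Syy) ≈ 33.177553
r = Sxy / sqrt(Sxx*Syy) = 2.5 / 33.177553 ≈ 0.075352

0.0754


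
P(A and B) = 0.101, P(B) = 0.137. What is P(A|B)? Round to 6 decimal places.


P(A|B) = P(A and B) / P(B) = 0.101 / 0.137 = 101/137 ≈ 0.73722628

0.737226


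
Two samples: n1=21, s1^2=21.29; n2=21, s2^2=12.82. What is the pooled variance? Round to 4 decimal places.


sp^2 = ((n1-1)*s1^2 + (n2-1)*s2^2)/(n1+n2-2)
(n1-1)*s1^2 = 20 * 21.29 = 425.8
(n2-1)*s2^2 = 20 * 12.82 = 256.4
numerator = 425.8 + 256.4 = 682.2
n1+n2-2 = 40
sp^2 = 682.2 / 40 = 17.055

17.0550


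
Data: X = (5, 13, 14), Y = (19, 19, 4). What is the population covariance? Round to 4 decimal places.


Cov = (1/n)*sum((xi-xbar)(yi-ybar))
n = 3, xbar = 32/3 ≈ 10.666667, ybar = 42/3 = 14
sum((xi-xbar)(yi-ybar)) = -50
Cov = -50 / 3 = -50/3 ≈ -16.666667

-16.6667


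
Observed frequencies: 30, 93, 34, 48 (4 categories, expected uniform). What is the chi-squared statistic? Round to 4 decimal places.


chi2 = sum((O-E)^2/E), E = total/4
total = 205, E = 205/4 = 51.25
(30 - 51.25)^2 / 51.25 = 451.5625 / 51.25 = 1445/164 ≈ 8.810976
(93 - 51.25)^2 / 51.25 = 1743.0625 / 51.25 = 27889/820 ≈ 34.010976
(34 - 51.25)^2 / 51.25 = 297.5625 / 51.25 = 4761/820 ≈ 5.806098
(48 - 51.25)^2 / 51.25 = 10.5625 / 51.25 = 169/820 ≈ 0.206098
chi2 = 10011/205 ≈ 48.834146

48.8341


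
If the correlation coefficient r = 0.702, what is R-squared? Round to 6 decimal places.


R^2 = r^2 = (0.702)^2 = 0.492804

0.492804


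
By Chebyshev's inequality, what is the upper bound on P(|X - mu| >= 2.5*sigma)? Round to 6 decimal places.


P <= 1/k^2
k^2 = 2.5^2 = 6.25
1/k^2 = 1 / 6.25 = 0.16

0.160000


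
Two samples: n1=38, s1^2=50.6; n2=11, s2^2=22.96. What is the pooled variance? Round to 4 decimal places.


sp^2 = ((n1-1)*s1^2 + (n2-1)*s2^2)/(n1+n2-2)
(n1-1)*s1^2 = 37 * 50.6 = 1872.2
(n2-1)*s2^2 = 10 * 22.96 = 229.6
numerator = 1872.2 + 229.6 = 2101.8
n1+n2-2 = 47
sp^2 = 2101.8 / 47 = 10509/235 ≈ 44.719149

44.7191


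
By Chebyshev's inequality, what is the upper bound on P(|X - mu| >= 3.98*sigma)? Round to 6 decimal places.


P <= 1/k^2
k^2 = 3.98^2 = 15.8404
1/k^2 = 1 / 15.8404 ≈ 0.06312972

0.063130


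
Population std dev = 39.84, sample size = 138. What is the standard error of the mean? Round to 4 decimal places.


SE = sigma / sqrt(n)
sqrt(138) ≈ 11.747340
SE = 39.84 / 11.747340 ≈ 3.391406

3.3914


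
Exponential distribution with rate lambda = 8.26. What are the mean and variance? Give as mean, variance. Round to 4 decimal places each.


mean = 1/lam, var = 1/lam^2
mean = 1 / 8.26 = 50/413 ≈ 0.121065
lam^2 = 8.26^2 = 68.2276
var = 1 / 68.2276 ≈ 0.014657

0.1211, 0.0147


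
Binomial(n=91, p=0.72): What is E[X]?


E[X] = n*p = 91 * 0.72 = 65.52

65.52


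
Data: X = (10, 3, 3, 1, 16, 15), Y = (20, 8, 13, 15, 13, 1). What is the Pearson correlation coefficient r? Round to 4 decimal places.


r = sum((xi-xbar)(yi-ybar)) / sqrt(sum((xi-xbar)^2) * sum((yi-ybar)^2))
n = 6, xbar = 48/6 = 8, ybar = 70/6 = 35/3 ≈ 11.666667
Sxy = sum((xi-xbar)(yi-ybar)) = -59
Sxx = sum((xi-xbar)^2) = 216
Syy = sum((yi-ybar)^2) = 634/3 ≈ 211.333333
sqrt(Sxx*Syy) ≈ 213.653926
r = Sxy / sqrt(Sxx*Syy) = -59 / 213.653926 ≈ -0.276148

-0.2761
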